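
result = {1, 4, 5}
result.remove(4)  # {1, 5}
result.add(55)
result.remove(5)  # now {1, 55}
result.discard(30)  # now {1, 55}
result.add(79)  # {1, 55, 79}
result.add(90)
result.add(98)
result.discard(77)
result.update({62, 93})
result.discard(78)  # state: {1, 55, 62, 79, 90, 93, 98}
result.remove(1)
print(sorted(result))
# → [55, 62, 79, 90, 93, 98]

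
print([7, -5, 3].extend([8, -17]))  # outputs None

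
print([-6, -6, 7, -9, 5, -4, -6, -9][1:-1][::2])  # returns [-6, -9, -4]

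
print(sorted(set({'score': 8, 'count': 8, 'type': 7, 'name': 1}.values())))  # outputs [1, 7, 8]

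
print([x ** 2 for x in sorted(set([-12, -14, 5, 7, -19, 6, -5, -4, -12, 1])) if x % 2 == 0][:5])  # [196, 144, 16, 36]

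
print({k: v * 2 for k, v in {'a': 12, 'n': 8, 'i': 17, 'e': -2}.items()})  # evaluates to {'a': 24, 'n': 16, 'i': 34, 'e': -4}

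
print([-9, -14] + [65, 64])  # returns [-9, -14, 65, 64]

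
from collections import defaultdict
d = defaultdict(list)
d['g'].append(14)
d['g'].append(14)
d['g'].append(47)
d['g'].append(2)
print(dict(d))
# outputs {'g': [14, 14, 47, 2]}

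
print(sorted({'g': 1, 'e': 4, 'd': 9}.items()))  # [('d', 9), ('e', 4), ('g', 1)]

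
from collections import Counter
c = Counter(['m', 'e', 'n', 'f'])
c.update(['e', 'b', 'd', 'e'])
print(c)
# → Counter({'e': 3, 'm': 1, 'n': 1, 'f': 1, 'b': 1, 'd': 1})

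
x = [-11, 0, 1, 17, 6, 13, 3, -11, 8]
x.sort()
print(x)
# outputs [-11, -11, 0, 1, 3, 6, 8, 13, 17]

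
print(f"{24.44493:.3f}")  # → 24.445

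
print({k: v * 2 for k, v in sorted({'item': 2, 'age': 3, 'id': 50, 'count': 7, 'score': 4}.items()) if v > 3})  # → {'count': 14, 'id': 100, 'score': 8}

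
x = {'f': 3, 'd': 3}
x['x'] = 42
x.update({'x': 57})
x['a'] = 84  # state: {'f': 3, 'd': 3, 'x': 57, 'a': 84}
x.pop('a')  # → 84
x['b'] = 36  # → {'f': 3, 'd': 3, 'x': 57, 'b': 36}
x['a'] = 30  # {'f': 3, 'd': 3, 'x': 57, 'b': 36, 'a': 30}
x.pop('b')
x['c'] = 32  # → {'f': 3, 'd': 3, 'x': 57, 'a': 30, 'c': 32}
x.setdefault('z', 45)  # 45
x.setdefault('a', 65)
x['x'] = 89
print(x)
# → {'f': 3, 'd': 3, 'x': 89, 'a': 30, 'c': 32, 'z': 45}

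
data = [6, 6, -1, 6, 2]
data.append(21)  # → [6, 6, -1, 6, 2, 21]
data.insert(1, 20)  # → [6, 20, 6, -1, 6, 2, 21]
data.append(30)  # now [6, 20, 6, -1, 6, 2, 21, 30]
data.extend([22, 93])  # [6, 20, 6, -1, 6, 2, 21, 30, 22, 93]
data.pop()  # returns 93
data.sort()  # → [-1, 2, 6, 6, 6, 20, 21, 22, 30]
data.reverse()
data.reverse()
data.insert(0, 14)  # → [14, -1, 2, 6, 6, 6, 20, 21, 22, 30]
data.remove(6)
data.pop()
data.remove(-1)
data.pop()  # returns 22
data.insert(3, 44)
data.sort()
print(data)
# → [2, 6, 6, 14, 20, 21, 44]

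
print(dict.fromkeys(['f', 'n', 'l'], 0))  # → {'f': 0, 'n': 0, 'l': 0}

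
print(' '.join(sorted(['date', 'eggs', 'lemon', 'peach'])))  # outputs date eggs lemon peach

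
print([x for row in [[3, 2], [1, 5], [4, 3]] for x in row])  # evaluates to [3, 2, 1, 5, 4, 3]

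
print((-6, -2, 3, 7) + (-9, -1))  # (-6, -2, 3, 7, -9, -1)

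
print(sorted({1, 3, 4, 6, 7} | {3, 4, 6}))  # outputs [1, 3, 4, 6, 7]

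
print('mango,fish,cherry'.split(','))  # ['mango', 'fish', 'cherry']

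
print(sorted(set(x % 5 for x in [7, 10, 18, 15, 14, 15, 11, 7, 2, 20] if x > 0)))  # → [0, 1, 2, 3, 4]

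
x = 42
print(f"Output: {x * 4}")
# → Output: 168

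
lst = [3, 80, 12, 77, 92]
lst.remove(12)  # [3, 80, 77, 92]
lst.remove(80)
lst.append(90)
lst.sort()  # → [3, 77, 90, 92]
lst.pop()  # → 92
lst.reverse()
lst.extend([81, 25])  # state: [90, 77, 3, 81, 25]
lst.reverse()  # [25, 81, 3, 77, 90]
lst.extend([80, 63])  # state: [25, 81, 3, 77, 90, 80, 63]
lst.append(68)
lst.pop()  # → 68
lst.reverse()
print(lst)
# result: [63, 80, 90, 77, 3, 81, 25]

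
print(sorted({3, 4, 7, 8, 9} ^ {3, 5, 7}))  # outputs [4, 5, 8, 9]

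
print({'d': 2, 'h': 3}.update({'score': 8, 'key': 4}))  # None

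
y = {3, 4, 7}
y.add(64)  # {3, 4, 7, 64}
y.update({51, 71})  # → {3, 4, 7, 51, 64, 71}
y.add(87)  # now {3, 4, 7, 51, 64, 71, 87}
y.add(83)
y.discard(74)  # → {3, 4, 7, 51, 64, 71, 83, 87}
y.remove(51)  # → {3, 4, 7, 64, 71, 83, 87}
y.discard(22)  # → {3, 4, 7, 64, 71, 83, 87}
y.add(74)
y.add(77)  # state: {3, 4, 7, 64, 71, 74, 77, 83, 87}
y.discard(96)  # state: {3, 4, 7, 64, 71, 74, 77, 83, 87}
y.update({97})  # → {3, 4, 7, 64, 71, 74, 77, 83, 87, 97}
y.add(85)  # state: {3, 4, 7, 64, 71, 74, 77, 83, 85, 87, 97}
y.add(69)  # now {3, 4, 7, 64, 69, 71, 74, 77, 83, 85, 87, 97}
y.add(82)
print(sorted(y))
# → [3, 4, 7, 64, 69, 71, 74, 77, 82, 83, 85, 87, 97]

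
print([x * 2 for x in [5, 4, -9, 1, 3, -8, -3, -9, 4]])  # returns [10, 8, -18, 2, 6, -16, -6, -18, 8]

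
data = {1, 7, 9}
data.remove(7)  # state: {1, 9}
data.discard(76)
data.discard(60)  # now {1, 9}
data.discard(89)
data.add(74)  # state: {1, 9, 74}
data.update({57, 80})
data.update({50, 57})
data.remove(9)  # {1, 50, 57, 74, 80}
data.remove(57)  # {1, 50, 74, 80}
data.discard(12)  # {1, 50, 74, 80}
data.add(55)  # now {1, 50, 55, 74, 80}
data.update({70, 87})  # {1, 50, 55, 70, 74, 80, 87}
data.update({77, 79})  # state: {1, 50, 55, 70, 74, 77, 79, 80, 87}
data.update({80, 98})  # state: {1, 50, 55, 70, 74, 77, 79, 80, 87, 98}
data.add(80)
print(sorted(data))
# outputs [1, 50, 55, 70, 74, 77, 79, 80, 87, 98]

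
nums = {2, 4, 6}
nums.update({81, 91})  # {2, 4, 6, 81, 91}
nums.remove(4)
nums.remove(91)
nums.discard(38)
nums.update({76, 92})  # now {2, 6, 76, 81, 92}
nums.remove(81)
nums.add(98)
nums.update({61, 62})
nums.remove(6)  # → {2, 61, 62, 76, 92, 98}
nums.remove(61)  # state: {2, 62, 76, 92, 98}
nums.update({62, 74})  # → {2, 62, 74, 76, 92, 98}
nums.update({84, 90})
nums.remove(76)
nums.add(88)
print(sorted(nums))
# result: [2, 62, 74, 84, 88, 90, 92, 98]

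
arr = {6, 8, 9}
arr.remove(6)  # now {8, 9}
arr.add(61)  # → {8, 9, 61}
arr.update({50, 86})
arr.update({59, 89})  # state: {8, 9, 50, 59, 61, 86, 89}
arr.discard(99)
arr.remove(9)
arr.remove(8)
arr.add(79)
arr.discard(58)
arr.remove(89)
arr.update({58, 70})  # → {50, 58, 59, 61, 70, 79, 86}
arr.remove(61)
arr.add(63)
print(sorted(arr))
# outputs [50, 58, 59, 63, 70, 79, 86]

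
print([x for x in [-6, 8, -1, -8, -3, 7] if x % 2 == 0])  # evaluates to [-6, 8, -8]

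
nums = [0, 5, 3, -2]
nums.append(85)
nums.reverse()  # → [85, -2, 3, 5, 0]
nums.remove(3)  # [85, -2, 5, 0]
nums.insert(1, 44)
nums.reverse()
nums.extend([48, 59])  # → [0, 5, -2, 44, 85, 48, 59]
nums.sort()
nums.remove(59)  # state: [-2, 0, 5, 44, 48, 85]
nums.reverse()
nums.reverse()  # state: [-2, 0, 5, 44, 48, 85]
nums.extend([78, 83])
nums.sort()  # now [-2, 0, 5, 44, 48, 78, 83, 85]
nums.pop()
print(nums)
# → [-2, 0, 5, 44, 48, 78, 83]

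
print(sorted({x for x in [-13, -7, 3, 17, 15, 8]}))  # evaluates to [-13, -7, 3, 8, 15, 17]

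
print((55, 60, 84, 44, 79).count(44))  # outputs 1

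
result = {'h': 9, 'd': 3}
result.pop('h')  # 9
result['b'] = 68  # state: {'d': 3, 'b': 68}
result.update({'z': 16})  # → {'d': 3, 'b': 68, 'z': 16}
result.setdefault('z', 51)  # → 16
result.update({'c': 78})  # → {'d': 3, 'b': 68, 'z': 16, 'c': 78}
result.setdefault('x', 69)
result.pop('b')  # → 68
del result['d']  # {'z': 16, 'c': 78, 'x': 69}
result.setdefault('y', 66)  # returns 66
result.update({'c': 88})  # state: {'z': 16, 'c': 88, 'x': 69, 'y': 66}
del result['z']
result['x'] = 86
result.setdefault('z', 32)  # 32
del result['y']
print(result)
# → {'c': 88, 'x': 86, 'z': 32}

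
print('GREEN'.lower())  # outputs green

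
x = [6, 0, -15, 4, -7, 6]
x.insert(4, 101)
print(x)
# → [6, 0, -15, 4, 101, -7, 6]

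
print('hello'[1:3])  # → el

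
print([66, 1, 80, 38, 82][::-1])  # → [82, 38, 80, 1, 66]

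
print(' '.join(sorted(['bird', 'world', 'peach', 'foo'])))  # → bird foo peach world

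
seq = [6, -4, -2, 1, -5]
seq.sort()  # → [-5, -4, -2, 1, 6]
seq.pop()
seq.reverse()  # [1, -2, -4, -5]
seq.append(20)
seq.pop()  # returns 20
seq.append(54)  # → [1, -2, -4, -5, 54]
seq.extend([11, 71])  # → [1, -2, -4, -5, 54, 11, 71]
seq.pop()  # 71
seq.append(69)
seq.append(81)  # [1, -2, -4, -5, 54, 11, 69, 81]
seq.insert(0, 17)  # [17, 1, -2, -4, -5, 54, 11, 69, 81]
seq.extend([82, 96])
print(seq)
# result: [17, 1, -2, -4, -5, 54, 11, 69, 81, 82, 96]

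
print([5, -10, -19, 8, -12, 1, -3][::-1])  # [-3, 1, -12, 8, -19, -10, 5]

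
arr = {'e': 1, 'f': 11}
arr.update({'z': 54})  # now {'e': 1, 'f': 11, 'z': 54}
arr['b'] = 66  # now {'e': 1, 'f': 11, 'z': 54, 'b': 66}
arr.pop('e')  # 1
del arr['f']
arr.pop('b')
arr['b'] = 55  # {'z': 54, 'b': 55}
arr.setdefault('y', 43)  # 43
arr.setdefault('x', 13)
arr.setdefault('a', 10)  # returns 10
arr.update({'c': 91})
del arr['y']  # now {'z': 54, 'b': 55, 'x': 13, 'a': 10, 'c': 91}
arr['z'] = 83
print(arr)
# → {'z': 83, 'b': 55, 'x': 13, 'a': 10, 'c': 91}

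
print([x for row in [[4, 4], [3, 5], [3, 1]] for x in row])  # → [4, 4, 3, 5, 3, 1]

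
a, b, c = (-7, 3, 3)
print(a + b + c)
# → -1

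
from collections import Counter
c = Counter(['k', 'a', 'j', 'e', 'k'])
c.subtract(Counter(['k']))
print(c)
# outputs Counter({'k': 1, 'a': 1, 'j': 1, 'e': 1})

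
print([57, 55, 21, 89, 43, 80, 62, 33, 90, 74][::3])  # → [57, 89, 62, 74]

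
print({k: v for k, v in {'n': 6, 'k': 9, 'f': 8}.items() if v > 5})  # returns {'n': 6, 'k': 9, 'f': 8}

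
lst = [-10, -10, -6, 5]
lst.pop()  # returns 5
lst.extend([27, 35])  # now [-10, -10, -6, 27, 35]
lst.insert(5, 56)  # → [-10, -10, -6, 27, 35, 56]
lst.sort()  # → [-10, -10, -6, 27, 35, 56]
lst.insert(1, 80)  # [-10, 80, -10, -6, 27, 35, 56]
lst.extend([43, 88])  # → [-10, 80, -10, -6, 27, 35, 56, 43, 88]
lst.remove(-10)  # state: [80, -10, -6, 27, 35, 56, 43, 88]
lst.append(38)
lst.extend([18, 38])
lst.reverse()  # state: [38, 18, 38, 88, 43, 56, 35, 27, -6, -10, 80]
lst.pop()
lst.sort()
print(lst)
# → [-10, -6, 18, 27, 35, 38, 38, 43, 56, 88]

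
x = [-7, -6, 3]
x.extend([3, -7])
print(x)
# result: [-7, -6, 3, 3, -7]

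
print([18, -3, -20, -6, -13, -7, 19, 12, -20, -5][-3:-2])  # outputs [12]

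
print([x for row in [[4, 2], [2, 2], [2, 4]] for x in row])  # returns [4, 2, 2, 2, 2, 4]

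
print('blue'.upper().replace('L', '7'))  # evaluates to B7UE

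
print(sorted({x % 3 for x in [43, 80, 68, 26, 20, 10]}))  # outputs [1, 2]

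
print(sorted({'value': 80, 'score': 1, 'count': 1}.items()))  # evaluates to [('count', 1), ('score', 1), ('value', 80)]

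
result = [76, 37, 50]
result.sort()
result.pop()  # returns 76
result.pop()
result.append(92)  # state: [37, 92]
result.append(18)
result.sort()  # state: [18, 37, 92]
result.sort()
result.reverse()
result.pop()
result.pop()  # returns 37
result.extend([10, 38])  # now [92, 10, 38]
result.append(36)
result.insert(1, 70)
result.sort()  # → [10, 36, 38, 70, 92]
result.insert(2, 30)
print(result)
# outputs [10, 36, 30, 38, 70, 92]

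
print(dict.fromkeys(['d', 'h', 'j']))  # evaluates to {'d': None, 'h': None, 'j': None}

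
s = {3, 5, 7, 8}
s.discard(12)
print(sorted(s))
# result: [3, 5, 7, 8]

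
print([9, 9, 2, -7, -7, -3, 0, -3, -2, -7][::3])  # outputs [9, -7, 0, -7]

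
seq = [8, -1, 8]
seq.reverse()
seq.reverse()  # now [8, -1, 8]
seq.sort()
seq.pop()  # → 8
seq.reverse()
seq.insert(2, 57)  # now [8, -1, 57]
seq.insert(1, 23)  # [8, 23, -1, 57]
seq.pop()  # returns 57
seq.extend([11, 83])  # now [8, 23, -1, 11, 83]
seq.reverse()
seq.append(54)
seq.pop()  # 54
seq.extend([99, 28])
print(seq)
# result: [83, 11, -1, 23, 8, 99, 28]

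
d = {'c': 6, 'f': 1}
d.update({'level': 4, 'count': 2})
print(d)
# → {'c': 6, 'f': 1, 'level': 4, 'count': 2}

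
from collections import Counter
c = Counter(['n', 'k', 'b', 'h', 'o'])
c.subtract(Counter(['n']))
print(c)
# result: Counter({'k': 1, 'b': 1, 'h': 1, 'o': 1, 'n': 0})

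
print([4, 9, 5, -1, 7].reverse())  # None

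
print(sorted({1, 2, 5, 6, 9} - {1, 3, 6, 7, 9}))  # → [2, 5]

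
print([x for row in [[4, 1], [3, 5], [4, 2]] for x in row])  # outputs [4, 1, 3, 5, 4, 2]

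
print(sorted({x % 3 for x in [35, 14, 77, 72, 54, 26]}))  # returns [0, 2]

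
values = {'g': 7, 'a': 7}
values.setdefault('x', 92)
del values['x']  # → {'g': 7, 'a': 7}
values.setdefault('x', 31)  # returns 31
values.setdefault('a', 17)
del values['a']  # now {'g': 7, 'x': 31}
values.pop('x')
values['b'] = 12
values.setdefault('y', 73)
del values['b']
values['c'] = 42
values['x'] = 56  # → {'g': 7, 'y': 73, 'c': 42, 'x': 56}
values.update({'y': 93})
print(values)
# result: {'g': 7, 'y': 93, 'c': 42, 'x': 56}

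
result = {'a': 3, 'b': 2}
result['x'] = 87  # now {'a': 3, 'b': 2, 'x': 87}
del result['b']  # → {'a': 3, 'x': 87}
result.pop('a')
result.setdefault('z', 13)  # 13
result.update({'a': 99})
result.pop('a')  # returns 99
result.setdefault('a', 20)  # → 20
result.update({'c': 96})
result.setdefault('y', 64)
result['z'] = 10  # {'x': 87, 'z': 10, 'a': 20, 'c': 96, 'y': 64}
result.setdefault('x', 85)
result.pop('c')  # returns 96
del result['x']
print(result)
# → {'z': 10, 'a': 20, 'y': 64}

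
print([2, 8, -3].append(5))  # None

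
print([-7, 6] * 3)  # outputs [-7, 6, -7, 6, -7, 6]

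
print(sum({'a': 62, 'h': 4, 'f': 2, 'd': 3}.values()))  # 71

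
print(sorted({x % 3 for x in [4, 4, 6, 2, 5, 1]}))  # [0, 1, 2]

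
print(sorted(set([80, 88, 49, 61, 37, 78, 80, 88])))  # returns [37, 49, 61, 78, 80, 88]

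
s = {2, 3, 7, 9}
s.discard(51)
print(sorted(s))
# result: [2, 3, 7, 9]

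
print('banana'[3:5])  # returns an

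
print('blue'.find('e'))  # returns 3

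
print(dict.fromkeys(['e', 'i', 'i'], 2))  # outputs {'e': 2, 'i': 2}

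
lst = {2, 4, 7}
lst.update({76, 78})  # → {2, 4, 7, 76, 78}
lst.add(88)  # {2, 4, 7, 76, 78, 88}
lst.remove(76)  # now {2, 4, 7, 78, 88}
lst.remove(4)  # {2, 7, 78, 88}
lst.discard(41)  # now {2, 7, 78, 88}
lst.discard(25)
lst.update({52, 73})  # {2, 7, 52, 73, 78, 88}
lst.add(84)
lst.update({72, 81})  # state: {2, 7, 52, 72, 73, 78, 81, 84, 88}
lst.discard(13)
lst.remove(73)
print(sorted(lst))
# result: [2, 7, 52, 72, 78, 81, 84, 88]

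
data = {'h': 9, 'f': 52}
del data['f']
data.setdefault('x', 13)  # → 13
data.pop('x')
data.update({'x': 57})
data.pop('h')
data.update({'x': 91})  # {'x': 91}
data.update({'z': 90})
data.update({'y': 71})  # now {'x': 91, 'z': 90, 'y': 71}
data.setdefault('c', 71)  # 71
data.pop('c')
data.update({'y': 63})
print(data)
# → {'x': 91, 'z': 90, 'y': 63}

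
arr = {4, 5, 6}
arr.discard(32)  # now {4, 5, 6}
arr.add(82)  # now {4, 5, 6, 82}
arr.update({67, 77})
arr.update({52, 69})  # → {4, 5, 6, 52, 67, 69, 77, 82}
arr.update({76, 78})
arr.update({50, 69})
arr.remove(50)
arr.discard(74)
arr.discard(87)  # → {4, 5, 6, 52, 67, 69, 76, 77, 78, 82}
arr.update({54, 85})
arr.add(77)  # {4, 5, 6, 52, 54, 67, 69, 76, 77, 78, 82, 85}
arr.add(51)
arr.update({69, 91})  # {4, 5, 6, 51, 52, 54, 67, 69, 76, 77, 78, 82, 85, 91}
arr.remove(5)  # {4, 6, 51, 52, 54, 67, 69, 76, 77, 78, 82, 85, 91}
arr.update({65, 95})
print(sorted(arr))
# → [4, 6, 51, 52, 54, 65, 67, 69, 76, 77, 78, 82, 85, 91, 95]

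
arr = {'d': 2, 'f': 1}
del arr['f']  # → {'d': 2}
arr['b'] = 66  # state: {'d': 2, 'b': 66}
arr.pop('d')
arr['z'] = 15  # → {'b': 66, 'z': 15}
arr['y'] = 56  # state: {'b': 66, 'z': 15, 'y': 56}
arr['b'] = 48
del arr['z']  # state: {'b': 48, 'y': 56}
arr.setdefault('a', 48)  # 48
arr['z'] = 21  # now {'b': 48, 'y': 56, 'a': 48, 'z': 21}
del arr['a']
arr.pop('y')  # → 56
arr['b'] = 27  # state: {'b': 27, 'z': 21}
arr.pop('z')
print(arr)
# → {'b': 27}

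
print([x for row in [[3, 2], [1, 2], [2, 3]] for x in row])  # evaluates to [3, 2, 1, 2, 2, 3]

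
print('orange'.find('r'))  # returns 1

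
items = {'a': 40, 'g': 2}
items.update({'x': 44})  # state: {'a': 40, 'g': 2, 'x': 44}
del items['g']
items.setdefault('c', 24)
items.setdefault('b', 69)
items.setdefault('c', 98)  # 24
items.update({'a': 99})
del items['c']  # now {'a': 99, 'x': 44, 'b': 69}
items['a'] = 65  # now {'a': 65, 'x': 44, 'b': 69}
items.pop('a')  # 65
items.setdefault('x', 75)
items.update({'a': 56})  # {'x': 44, 'b': 69, 'a': 56}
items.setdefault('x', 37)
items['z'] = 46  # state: {'x': 44, 'b': 69, 'a': 56, 'z': 46}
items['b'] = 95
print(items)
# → {'x': 44, 'b': 95, 'a': 56, 'z': 46}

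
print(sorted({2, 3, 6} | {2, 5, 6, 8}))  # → [2, 3, 5, 6, 8]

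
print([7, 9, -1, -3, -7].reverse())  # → None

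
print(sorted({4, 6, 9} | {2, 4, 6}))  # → [2, 4, 6, 9]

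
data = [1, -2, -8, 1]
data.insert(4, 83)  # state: [1, -2, -8, 1, 83]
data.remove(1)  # [-2, -8, 1, 83]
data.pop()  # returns 83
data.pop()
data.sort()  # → [-8, -2]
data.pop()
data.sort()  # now [-8]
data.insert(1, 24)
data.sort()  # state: [-8, 24]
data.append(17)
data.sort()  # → [-8, 17, 24]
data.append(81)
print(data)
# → [-8, 17, 24, 81]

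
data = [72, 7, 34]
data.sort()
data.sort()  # [7, 34, 72]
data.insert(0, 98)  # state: [98, 7, 34, 72]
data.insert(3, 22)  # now [98, 7, 34, 22, 72]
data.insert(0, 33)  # [33, 98, 7, 34, 22, 72]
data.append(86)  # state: [33, 98, 7, 34, 22, 72, 86]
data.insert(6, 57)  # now [33, 98, 7, 34, 22, 72, 57, 86]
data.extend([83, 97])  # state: [33, 98, 7, 34, 22, 72, 57, 86, 83, 97]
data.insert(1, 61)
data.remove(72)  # [33, 61, 98, 7, 34, 22, 57, 86, 83, 97]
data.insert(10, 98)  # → [33, 61, 98, 7, 34, 22, 57, 86, 83, 97, 98]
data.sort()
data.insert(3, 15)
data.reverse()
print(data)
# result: [98, 98, 97, 86, 83, 61, 57, 34, 15, 33, 22, 7]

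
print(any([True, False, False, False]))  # True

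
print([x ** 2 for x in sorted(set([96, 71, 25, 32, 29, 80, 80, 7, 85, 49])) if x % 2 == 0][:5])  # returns [1024, 6400, 9216]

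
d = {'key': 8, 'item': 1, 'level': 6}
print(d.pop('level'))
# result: 6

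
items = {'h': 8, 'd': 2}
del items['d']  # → {'h': 8}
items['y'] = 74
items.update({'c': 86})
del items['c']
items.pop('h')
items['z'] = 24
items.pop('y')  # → 74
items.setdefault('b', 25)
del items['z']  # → {'b': 25}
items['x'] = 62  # {'b': 25, 'x': 62}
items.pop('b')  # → 25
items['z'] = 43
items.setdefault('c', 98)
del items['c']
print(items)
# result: {'x': 62, 'z': 43}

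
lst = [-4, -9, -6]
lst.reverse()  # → [-6, -9, -4]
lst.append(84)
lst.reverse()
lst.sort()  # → [-9, -6, -4, 84]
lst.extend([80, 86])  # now [-9, -6, -4, 84, 80, 86]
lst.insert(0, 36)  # [36, -9, -6, -4, 84, 80, 86]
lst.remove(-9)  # [36, -6, -4, 84, 80, 86]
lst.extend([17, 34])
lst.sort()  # [-6, -4, 17, 34, 36, 80, 84, 86]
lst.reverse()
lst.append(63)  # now [86, 84, 80, 36, 34, 17, -4, -6, 63]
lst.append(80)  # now [86, 84, 80, 36, 34, 17, -4, -6, 63, 80]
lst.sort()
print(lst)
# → [-6, -4, 17, 34, 36, 63, 80, 80, 84, 86]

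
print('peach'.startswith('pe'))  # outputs True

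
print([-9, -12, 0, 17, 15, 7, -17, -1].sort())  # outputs None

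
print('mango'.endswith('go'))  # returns True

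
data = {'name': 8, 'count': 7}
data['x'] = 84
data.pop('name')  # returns 8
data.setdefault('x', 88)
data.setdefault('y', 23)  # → 23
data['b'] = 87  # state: {'count': 7, 'x': 84, 'y': 23, 'b': 87}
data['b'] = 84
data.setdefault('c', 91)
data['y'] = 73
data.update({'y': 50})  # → {'count': 7, 'x': 84, 'y': 50, 'b': 84, 'c': 91}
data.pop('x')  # 84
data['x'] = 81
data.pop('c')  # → 91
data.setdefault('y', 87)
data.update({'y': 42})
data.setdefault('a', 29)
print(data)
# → {'count': 7, 'y': 42, 'b': 84, 'x': 81, 'a': 29}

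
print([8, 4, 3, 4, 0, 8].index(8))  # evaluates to 0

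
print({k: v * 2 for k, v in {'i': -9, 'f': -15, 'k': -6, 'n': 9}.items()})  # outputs {'i': -18, 'f': -30, 'k': -12, 'n': 18}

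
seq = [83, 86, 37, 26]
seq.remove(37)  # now [83, 86, 26]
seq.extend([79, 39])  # [83, 86, 26, 79, 39]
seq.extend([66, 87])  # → [83, 86, 26, 79, 39, 66, 87]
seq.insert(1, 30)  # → [83, 30, 86, 26, 79, 39, 66, 87]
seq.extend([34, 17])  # [83, 30, 86, 26, 79, 39, 66, 87, 34, 17]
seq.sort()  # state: [17, 26, 30, 34, 39, 66, 79, 83, 86, 87]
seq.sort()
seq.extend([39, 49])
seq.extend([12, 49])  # [17, 26, 30, 34, 39, 66, 79, 83, 86, 87, 39, 49, 12, 49]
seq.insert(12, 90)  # [17, 26, 30, 34, 39, 66, 79, 83, 86, 87, 39, 49, 90, 12, 49]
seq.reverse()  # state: [49, 12, 90, 49, 39, 87, 86, 83, 79, 66, 39, 34, 30, 26, 17]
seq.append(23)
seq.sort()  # [12, 17, 23, 26, 30, 34, 39, 39, 49, 49, 66, 79, 83, 86, 87, 90]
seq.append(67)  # [12, 17, 23, 26, 30, 34, 39, 39, 49, 49, 66, 79, 83, 86, 87, 90, 67]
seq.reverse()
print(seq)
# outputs [67, 90, 87, 86, 83, 79, 66, 49, 49, 39, 39, 34, 30, 26, 23, 17, 12]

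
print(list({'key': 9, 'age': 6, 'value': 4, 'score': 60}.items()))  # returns [('key', 9), ('age', 6), ('value', 4), ('score', 60)]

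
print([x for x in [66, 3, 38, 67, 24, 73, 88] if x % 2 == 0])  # [66, 38, 24, 88]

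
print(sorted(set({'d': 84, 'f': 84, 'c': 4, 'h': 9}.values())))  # [4, 9, 84]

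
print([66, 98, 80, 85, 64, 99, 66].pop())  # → 66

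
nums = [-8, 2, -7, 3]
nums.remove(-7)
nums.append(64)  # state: [-8, 2, 3, 64]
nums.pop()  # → 64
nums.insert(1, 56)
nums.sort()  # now [-8, 2, 3, 56]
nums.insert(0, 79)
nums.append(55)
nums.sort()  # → [-8, 2, 3, 55, 56, 79]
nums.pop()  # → 79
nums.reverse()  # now [56, 55, 3, 2, -8]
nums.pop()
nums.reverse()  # [2, 3, 55, 56]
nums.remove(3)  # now [2, 55, 56]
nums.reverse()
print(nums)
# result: [56, 55, 2]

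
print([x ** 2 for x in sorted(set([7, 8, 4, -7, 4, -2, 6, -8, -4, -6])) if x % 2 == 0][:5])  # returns [64, 36, 16, 4, 16]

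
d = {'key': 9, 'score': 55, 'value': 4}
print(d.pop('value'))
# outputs 4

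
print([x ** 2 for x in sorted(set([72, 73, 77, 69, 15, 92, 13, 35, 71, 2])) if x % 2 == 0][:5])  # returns [4, 5184, 8464]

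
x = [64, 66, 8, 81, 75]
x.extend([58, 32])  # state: [64, 66, 8, 81, 75, 58, 32]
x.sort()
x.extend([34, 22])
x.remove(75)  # [8, 32, 58, 64, 66, 81, 34, 22]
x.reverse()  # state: [22, 34, 81, 66, 64, 58, 32, 8]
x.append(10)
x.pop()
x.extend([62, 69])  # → [22, 34, 81, 66, 64, 58, 32, 8, 62, 69]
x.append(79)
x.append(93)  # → [22, 34, 81, 66, 64, 58, 32, 8, 62, 69, 79, 93]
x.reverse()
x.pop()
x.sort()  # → [8, 32, 34, 58, 62, 64, 66, 69, 79, 81, 93]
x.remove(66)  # [8, 32, 34, 58, 62, 64, 69, 79, 81, 93]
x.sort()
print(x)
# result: [8, 32, 34, 58, 62, 64, 69, 79, 81, 93]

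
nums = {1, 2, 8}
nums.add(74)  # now {1, 2, 8, 74}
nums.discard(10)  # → {1, 2, 8, 74}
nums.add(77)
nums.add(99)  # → {1, 2, 8, 74, 77, 99}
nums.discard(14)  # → {1, 2, 8, 74, 77, 99}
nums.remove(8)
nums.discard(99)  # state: {1, 2, 74, 77}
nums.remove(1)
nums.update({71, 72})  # {2, 71, 72, 74, 77}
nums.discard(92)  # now {2, 71, 72, 74, 77}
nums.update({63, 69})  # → {2, 63, 69, 71, 72, 74, 77}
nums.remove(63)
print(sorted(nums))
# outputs [2, 69, 71, 72, 74, 77]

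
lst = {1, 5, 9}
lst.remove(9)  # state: {1, 5}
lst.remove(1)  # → {5}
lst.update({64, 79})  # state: {5, 64, 79}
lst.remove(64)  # {5, 79}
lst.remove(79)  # {5}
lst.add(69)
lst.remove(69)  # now {5}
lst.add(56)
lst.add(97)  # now {5, 56, 97}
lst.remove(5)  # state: {56, 97}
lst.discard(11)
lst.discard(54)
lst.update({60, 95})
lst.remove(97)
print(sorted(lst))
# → [56, 60, 95]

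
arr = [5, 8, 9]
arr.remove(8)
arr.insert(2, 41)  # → [5, 9, 41]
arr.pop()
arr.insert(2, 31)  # [5, 9, 31]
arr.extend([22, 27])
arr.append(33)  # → [5, 9, 31, 22, 27, 33]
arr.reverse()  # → [33, 27, 22, 31, 9, 5]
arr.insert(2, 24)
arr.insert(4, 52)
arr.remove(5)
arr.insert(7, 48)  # [33, 27, 24, 22, 52, 31, 9, 48]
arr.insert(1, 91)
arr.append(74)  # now [33, 91, 27, 24, 22, 52, 31, 9, 48, 74]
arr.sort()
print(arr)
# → [9, 22, 24, 27, 31, 33, 48, 52, 74, 91]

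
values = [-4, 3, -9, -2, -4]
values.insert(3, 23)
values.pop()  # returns -4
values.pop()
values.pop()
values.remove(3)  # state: [-4, -9]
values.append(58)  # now [-4, -9, 58]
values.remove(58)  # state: [-4, -9]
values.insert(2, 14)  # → [-4, -9, 14]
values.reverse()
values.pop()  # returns -4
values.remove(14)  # [-9]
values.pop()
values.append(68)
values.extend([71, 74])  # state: [68, 71, 74]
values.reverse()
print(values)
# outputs [74, 71, 68]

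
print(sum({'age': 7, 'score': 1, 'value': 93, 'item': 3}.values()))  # 104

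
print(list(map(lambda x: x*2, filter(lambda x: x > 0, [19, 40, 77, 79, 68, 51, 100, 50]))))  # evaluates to [38, 80, 154, 158, 136, 102, 200, 100]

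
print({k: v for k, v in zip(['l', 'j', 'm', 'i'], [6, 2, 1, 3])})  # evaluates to {'l': 6, 'j': 2, 'm': 1, 'i': 3}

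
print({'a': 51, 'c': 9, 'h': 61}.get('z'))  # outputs None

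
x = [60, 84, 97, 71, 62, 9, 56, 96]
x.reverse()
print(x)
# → [96, 56, 9, 62, 71, 97, 84, 60]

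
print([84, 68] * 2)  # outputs [84, 68, 84, 68]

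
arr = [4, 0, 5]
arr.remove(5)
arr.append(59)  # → [4, 0, 59]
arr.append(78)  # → [4, 0, 59, 78]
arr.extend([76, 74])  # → [4, 0, 59, 78, 76, 74]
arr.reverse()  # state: [74, 76, 78, 59, 0, 4]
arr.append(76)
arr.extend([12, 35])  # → [74, 76, 78, 59, 0, 4, 76, 12, 35]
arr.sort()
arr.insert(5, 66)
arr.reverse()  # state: [78, 76, 76, 74, 66, 59, 35, 12, 4, 0]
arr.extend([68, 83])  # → [78, 76, 76, 74, 66, 59, 35, 12, 4, 0, 68, 83]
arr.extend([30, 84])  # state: [78, 76, 76, 74, 66, 59, 35, 12, 4, 0, 68, 83, 30, 84]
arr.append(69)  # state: [78, 76, 76, 74, 66, 59, 35, 12, 4, 0, 68, 83, 30, 84, 69]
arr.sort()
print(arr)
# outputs [0, 4, 12, 30, 35, 59, 66, 68, 69, 74, 76, 76, 78, 83, 84]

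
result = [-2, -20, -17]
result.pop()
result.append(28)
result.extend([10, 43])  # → [-2, -20, 28, 10, 43]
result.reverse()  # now [43, 10, 28, -20, -2]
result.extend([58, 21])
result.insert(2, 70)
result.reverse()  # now [21, 58, -2, -20, 28, 70, 10, 43]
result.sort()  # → [-20, -2, 10, 21, 28, 43, 58, 70]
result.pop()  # 70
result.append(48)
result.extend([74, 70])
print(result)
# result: [-20, -2, 10, 21, 28, 43, 58, 48, 74, 70]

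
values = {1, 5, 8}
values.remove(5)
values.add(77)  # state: {1, 8, 77}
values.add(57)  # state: {1, 8, 57, 77}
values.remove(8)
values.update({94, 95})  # {1, 57, 77, 94, 95}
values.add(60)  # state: {1, 57, 60, 77, 94, 95}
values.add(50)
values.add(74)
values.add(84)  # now {1, 50, 57, 60, 74, 77, 84, 94, 95}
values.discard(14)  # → {1, 50, 57, 60, 74, 77, 84, 94, 95}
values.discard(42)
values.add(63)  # {1, 50, 57, 60, 63, 74, 77, 84, 94, 95}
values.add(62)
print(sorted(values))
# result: [1, 50, 57, 60, 62, 63, 74, 77, 84, 94, 95]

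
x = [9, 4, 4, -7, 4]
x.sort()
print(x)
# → [-7, 4, 4, 4, 9]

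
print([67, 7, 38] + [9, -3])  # [67, 7, 38, 9, -3]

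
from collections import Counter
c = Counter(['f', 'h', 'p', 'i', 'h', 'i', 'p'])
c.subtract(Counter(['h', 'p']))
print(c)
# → Counter({'i': 2, 'f': 1, 'h': 1, 'p': 1})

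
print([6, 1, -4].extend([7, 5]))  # None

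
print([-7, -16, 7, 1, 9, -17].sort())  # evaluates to None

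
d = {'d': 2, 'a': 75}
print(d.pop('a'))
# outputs 75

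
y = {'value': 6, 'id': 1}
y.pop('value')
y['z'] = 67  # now {'id': 1, 'z': 67}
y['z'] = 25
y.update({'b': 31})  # {'id': 1, 'z': 25, 'b': 31}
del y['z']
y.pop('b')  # 31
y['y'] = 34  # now {'id': 1, 'y': 34}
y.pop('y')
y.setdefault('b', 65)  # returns 65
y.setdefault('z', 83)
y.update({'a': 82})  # {'id': 1, 'b': 65, 'z': 83, 'a': 82}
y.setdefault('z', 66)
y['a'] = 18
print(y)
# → {'id': 1, 'b': 65, 'z': 83, 'a': 18}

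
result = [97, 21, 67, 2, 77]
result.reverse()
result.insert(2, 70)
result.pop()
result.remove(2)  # [77, 70, 67, 21]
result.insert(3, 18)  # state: [77, 70, 67, 18, 21]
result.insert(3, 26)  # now [77, 70, 67, 26, 18, 21]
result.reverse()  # [21, 18, 26, 67, 70, 77]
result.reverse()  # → [77, 70, 67, 26, 18, 21]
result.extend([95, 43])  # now [77, 70, 67, 26, 18, 21, 95, 43]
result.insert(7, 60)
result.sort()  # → [18, 21, 26, 43, 60, 67, 70, 77, 95]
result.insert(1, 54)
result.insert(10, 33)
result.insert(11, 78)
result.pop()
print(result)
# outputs [18, 54, 21, 26, 43, 60, 67, 70, 77, 95, 33]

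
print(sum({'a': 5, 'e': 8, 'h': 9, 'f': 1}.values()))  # 23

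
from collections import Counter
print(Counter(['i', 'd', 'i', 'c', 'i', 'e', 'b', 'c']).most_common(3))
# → [('i', 3), ('c', 2), ('d', 1)]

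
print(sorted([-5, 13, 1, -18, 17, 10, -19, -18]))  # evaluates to [-19, -18, -18, -5, 1, 10, 13, 17]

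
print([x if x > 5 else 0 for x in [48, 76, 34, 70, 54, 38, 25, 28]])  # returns [48, 76, 34, 70, 54, 38, 25, 28]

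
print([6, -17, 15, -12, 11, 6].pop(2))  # 15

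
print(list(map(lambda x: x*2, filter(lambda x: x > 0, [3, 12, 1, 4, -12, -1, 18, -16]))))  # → [6, 24, 2, 8, 36]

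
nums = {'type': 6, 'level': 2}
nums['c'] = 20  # {'type': 6, 'level': 2, 'c': 20}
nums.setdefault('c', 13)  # 20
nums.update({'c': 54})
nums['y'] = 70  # {'type': 6, 'level': 2, 'c': 54, 'y': 70}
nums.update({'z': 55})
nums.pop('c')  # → 54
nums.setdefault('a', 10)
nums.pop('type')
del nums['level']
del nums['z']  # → {'y': 70, 'a': 10}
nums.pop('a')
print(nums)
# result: {'y': 70}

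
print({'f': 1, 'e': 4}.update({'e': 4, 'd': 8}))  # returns None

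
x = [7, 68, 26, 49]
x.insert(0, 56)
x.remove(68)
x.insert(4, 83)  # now [56, 7, 26, 49, 83]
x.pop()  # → 83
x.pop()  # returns 49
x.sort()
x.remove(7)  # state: [26, 56]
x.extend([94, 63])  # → [26, 56, 94, 63]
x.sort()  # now [26, 56, 63, 94]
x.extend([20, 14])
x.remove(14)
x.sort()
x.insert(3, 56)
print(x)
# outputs [20, 26, 56, 56, 63, 94]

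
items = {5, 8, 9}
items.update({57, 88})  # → {5, 8, 9, 57, 88}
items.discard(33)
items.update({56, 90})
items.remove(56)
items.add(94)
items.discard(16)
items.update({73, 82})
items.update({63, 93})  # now {5, 8, 9, 57, 63, 73, 82, 88, 90, 93, 94}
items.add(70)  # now {5, 8, 9, 57, 63, 70, 73, 82, 88, 90, 93, 94}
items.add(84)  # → {5, 8, 9, 57, 63, 70, 73, 82, 84, 88, 90, 93, 94}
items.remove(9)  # {5, 8, 57, 63, 70, 73, 82, 84, 88, 90, 93, 94}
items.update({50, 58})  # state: {5, 8, 50, 57, 58, 63, 70, 73, 82, 84, 88, 90, 93, 94}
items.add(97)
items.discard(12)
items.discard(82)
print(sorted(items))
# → [5, 8, 50, 57, 58, 63, 70, 73, 84, 88, 90, 93, 94, 97]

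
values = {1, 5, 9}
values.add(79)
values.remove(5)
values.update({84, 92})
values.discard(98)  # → {1, 9, 79, 84, 92}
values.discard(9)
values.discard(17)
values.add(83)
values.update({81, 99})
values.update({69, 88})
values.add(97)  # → {1, 69, 79, 81, 83, 84, 88, 92, 97, 99}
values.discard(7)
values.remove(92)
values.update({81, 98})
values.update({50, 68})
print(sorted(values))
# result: [1, 50, 68, 69, 79, 81, 83, 84, 88, 97, 98, 99]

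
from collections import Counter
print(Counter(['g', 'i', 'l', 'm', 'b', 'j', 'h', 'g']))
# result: Counter({'g': 2, 'i': 1, 'l': 1, 'm': 1, 'b': 1, 'j': 1, 'h': 1})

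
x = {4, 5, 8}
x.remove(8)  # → {4, 5}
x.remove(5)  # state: {4}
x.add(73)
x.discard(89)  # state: {4, 73}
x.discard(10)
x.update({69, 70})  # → {4, 69, 70, 73}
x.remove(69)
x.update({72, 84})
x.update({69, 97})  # {4, 69, 70, 72, 73, 84, 97}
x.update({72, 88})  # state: {4, 69, 70, 72, 73, 84, 88, 97}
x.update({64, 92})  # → {4, 64, 69, 70, 72, 73, 84, 88, 92, 97}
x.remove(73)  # {4, 64, 69, 70, 72, 84, 88, 92, 97}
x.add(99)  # {4, 64, 69, 70, 72, 84, 88, 92, 97, 99}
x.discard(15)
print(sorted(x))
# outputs [4, 64, 69, 70, 72, 84, 88, 92, 97, 99]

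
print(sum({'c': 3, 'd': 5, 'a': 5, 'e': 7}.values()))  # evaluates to 20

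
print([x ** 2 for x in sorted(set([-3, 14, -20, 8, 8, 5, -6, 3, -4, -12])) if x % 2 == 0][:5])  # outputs [400, 144, 36, 16, 64]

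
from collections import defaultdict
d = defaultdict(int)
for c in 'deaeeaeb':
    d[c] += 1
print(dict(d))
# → {'d': 1, 'e': 4, 'a': 2, 'b': 1}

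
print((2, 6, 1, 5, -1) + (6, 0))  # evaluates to (2, 6, 1, 5, -1, 6, 0)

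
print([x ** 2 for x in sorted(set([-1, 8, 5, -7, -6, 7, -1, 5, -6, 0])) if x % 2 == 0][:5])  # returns [36, 0, 64]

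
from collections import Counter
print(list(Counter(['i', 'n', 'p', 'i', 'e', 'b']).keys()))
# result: ['i', 'n', 'p', 'e', 'b']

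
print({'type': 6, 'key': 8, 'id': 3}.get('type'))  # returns 6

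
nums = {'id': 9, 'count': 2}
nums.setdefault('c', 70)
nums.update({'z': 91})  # {'id': 9, 'count': 2, 'c': 70, 'z': 91}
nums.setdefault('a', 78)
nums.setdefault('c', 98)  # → 70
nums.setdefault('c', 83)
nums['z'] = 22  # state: {'id': 9, 'count': 2, 'c': 70, 'z': 22, 'a': 78}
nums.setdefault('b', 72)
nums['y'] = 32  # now {'id': 9, 'count': 2, 'c': 70, 'z': 22, 'a': 78, 'b': 72, 'y': 32}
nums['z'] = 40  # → {'id': 9, 'count': 2, 'c': 70, 'z': 40, 'a': 78, 'b': 72, 'y': 32}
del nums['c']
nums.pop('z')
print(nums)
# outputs {'id': 9, 'count': 2, 'a': 78, 'b': 72, 'y': 32}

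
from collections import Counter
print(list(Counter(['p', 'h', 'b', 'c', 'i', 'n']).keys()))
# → ['p', 'h', 'b', 'c', 'i', 'n']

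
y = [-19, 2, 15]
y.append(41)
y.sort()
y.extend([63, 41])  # [-19, 2, 15, 41, 63, 41]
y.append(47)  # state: [-19, 2, 15, 41, 63, 41, 47]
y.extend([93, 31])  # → [-19, 2, 15, 41, 63, 41, 47, 93, 31]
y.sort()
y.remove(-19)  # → [2, 15, 31, 41, 41, 47, 63, 93]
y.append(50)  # [2, 15, 31, 41, 41, 47, 63, 93, 50]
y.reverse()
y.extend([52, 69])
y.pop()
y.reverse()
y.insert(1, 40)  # [52, 40, 2, 15, 31, 41, 41, 47, 63, 93, 50]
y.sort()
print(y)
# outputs [2, 15, 31, 40, 41, 41, 47, 50, 52, 63, 93]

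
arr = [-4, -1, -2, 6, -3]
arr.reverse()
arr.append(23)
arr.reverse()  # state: [23, -4, -1, -2, 6, -3]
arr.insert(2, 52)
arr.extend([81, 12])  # [23, -4, 52, -1, -2, 6, -3, 81, 12]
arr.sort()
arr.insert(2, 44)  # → [-4, -3, 44, -2, -1, 6, 12, 23, 52, 81]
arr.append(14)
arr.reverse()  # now [14, 81, 52, 23, 12, 6, -1, -2, 44, -3, -4]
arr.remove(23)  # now [14, 81, 52, 12, 6, -1, -2, 44, -3, -4]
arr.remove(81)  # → [14, 52, 12, 6, -1, -2, 44, -3, -4]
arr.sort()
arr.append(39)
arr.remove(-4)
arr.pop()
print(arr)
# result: [-3, -2, -1, 6, 12, 14, 44, 52]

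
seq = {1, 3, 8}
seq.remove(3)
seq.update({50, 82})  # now {1, 8, 50, 82}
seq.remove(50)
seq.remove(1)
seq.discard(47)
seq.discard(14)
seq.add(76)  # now {8, 76, 82}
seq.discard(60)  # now {8, 76, 82}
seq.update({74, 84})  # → {8, 74, 76, 82, 84}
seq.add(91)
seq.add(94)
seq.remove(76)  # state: {8, 74, 82, 84, 91, 94}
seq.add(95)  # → {8, 74, 82, 84, 91, 94, 95}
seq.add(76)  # {8, 74, 76, 82, 84, 91, 94, 95}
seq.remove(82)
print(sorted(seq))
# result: [8, 74, 76, 84, 91, 94, 95]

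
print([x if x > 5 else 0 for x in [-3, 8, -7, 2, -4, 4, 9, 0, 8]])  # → [0, 8, 0, 0, 0, 0, 9, 0, 8]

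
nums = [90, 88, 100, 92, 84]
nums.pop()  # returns 84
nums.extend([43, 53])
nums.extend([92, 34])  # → [90, 88, 100, 92, 43, 53, 92, 34]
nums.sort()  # [34, 43, 53, 88, 90, 92, 92, 100]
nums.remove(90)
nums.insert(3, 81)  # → [34, 43, 53, 81, 88, 92, 92, 100]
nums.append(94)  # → [34, 43, 53, 81, 88, 92, 92, 100, 94]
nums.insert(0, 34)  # [34, 34, 43, 53, 81, 88, 92, 92, 100, 94]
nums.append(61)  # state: [34, 34, 43, 53, 81, 88, 92, 92, 100, 94, 61]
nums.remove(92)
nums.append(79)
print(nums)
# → [34, 34, 43, 53, 81, 88, 92, 100, 94, 61, 79]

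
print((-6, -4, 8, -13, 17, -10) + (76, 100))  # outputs (-6, -4, 8, -13, 17, -10, 76, 100)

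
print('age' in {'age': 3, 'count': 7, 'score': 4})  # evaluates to True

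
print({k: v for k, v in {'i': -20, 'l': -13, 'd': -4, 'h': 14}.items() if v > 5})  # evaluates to {'h': 14}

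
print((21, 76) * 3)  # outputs (21, 76, 21, 76, 21, 76)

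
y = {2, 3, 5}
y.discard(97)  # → {2, 3, 5}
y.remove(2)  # {3, 5}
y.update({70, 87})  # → {3, 5, 70, 87}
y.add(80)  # {3, 5, 70, 80, 87}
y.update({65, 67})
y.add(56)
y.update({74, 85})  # {3, 5, 56, 65, 67, 70, 74, 80, 85, 87}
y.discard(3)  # {5, 56, 65, 67, 70, 74, 80, 85, 87}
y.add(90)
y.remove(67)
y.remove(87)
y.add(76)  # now {5, 56, 65, 70, 74, 76, 80, 85, 90}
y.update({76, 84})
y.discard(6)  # {5, 56, 65, 70, 74, 76, 80, 84, 85, 90}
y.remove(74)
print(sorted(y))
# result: [5, 56, 65, 70, 76, 80, 84, 85, 90]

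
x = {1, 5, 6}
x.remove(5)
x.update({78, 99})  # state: {1, 6, 78, 99}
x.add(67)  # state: {1, 6, 67, 78, 99}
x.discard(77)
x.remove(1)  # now {6, 67, 78, 99}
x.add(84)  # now {6, 67, 78, 84, 99}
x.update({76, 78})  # {6, 67, 76, 78, 84, 99}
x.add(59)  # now {6, 59, 67, 76, 78, 84, 99}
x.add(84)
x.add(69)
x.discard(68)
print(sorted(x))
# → [6, 59, 67, 69, 76, 78, 84, 99]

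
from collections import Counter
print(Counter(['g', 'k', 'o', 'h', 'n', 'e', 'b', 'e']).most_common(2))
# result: [('e', 2), ('g', 1)]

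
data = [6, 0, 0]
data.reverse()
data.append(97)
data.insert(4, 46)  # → [0, 0, 6, 97, 46]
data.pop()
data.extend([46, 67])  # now [0, 0, 6, 97, 46, 67]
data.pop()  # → 67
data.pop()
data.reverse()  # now [97, 6, 0, 0]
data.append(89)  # [97, 6, 0, 0, 89]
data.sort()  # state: [0, 0, 6, 89, 97]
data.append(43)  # [0, 0, 6, 89, 97, 43]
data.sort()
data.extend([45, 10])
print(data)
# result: [0, 0, 6, 43, 89, 97, 45, 10]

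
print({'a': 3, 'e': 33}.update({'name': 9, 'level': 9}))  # None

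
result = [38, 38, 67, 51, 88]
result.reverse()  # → [88, 51, 67, 38, 38]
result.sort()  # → [38, 38, 51, 67, 88]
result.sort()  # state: [38, 38, 51, 67, 88]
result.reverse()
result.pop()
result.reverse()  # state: [38, 51, 67, 88]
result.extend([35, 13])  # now [38, 51, 67, 88, 35, 13]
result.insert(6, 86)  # [38, 51, 67, 88, 35, 13, 86]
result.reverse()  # [86, 13, 35, 88, 67, 51, 38]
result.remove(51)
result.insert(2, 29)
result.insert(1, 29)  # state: [86, 29, 13, 29, 35, 88, 67, 38]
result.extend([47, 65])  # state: [86, 29, 13, 29, 35, 88, 67, 38, 47, 65]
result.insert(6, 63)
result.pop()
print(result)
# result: [86, 29, 13, 29, 35, 88, 63, 67, 38, 47]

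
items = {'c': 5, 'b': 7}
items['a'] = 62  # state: {'c': 5, 'b': 7, 'a': 62}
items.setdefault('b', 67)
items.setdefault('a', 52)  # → 62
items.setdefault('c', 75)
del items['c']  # {'b': 7, 'a': 62}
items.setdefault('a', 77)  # 62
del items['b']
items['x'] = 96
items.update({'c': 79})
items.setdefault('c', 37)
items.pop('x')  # 96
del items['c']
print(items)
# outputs {'a': 62}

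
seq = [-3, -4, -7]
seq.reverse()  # [-7, -4, -3]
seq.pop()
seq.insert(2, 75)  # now [-7, -4, 75]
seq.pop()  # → 75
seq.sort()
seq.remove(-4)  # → [-7]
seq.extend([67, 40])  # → [-7, 67, 40]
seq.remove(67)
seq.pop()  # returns 40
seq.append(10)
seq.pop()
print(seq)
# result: [-7]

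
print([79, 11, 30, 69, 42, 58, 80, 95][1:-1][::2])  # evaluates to [11, 69, 58]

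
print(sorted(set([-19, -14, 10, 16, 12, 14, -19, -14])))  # [-19, -14, 10, 12, 14, 16]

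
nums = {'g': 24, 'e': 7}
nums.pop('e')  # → 7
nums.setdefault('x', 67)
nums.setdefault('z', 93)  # 93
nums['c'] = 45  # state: {'g': 24, 'x': 67, 'z': 93, 'c': 45}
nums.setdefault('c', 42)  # 45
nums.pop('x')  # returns 67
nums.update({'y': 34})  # {'g': 24, 'z': 93, 'c': 45, 'y': 34}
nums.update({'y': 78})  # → {'g': 24, 'z': 93, 'c': 45, 'y': 78}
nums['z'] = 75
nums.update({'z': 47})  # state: {'g': 24, 'z': 47, 'c': 45, 'y': 78}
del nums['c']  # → {'g': 24, 'z': 47, 'y': 78}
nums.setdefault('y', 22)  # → 78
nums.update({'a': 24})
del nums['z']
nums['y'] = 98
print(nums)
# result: {'g': 24, 'y': 98, 'a': 24}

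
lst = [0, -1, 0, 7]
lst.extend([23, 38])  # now [0, -1, 0, 7, 23, 38]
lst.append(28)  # [0, -1, 0, 7, 23, 38, 28]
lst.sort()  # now [-1, 0, 0, 7, 23, 28, 38]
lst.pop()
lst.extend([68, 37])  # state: [-1, 0, 0, 7, 23, 28, 68, 37]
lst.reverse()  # [37, 68, 28, 23, 7, 0, 0, -1]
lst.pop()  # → -1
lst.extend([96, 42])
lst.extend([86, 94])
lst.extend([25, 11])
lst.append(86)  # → [37, 68, 28, 23, 7, 0, 0, 96, 42, 86, 94, 25, 11, 86]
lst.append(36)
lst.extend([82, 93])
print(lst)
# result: [37, 68, 28, 23, 7, 0, 0, 96, 42, 86, 94, 25, 11, 86, 36, 82, 93]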